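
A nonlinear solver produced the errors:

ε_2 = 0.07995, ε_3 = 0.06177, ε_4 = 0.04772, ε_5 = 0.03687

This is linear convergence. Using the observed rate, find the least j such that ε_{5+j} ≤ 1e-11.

Rate ρ ≈ ε_5/ε_4 = 0.03687/0.04772 = 0.7726.
After j more steps, ε_{5+j} ≈ 0.03687·ρ^j; need ρ^j ≤ 1e-11/0.03687 = 2.71223e-10.
j ≥ ln(2.71223e-10)/ln(0.7726) = -22.0281/-0.25799 = 85.384.
So 86 more iterations are needed.

86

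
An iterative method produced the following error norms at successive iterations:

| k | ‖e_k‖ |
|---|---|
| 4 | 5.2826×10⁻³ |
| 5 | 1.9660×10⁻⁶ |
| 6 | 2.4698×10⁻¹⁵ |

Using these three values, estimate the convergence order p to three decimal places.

p ≈ ln(‖e_6‖/‖e_5‖) / ln(‖e_5‖/‖e_4‖)
  = ln(2.4698×10⁻¹⁵/1.9660×10⁻⁶) / ln(1.9660×10⁻⁶/5.2826×10⁻³)
  = ln(1.25626e-09) / ln(0.000372165)
  = -20.495127 / -7.896173 ≈ 2.595577

2.596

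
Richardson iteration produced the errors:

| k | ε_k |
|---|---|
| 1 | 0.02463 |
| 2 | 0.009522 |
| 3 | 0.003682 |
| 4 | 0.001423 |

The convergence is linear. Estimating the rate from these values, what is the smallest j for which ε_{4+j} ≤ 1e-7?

11

Rate ρ ≈ ε_4/ε_3 = 0.001423/0.003682 = 0.3865.
After j more steps, ε_{4+j} ≈ 0.001423·ρ^j; need ρ^j ≤ 1e-7/0.001423 = 7.02741e-05.
j ≥ ln(7.02741e-05)/ln(0.3865) = -9.5631/-0.95062 = 10.060.
So 11 more iterations are needed.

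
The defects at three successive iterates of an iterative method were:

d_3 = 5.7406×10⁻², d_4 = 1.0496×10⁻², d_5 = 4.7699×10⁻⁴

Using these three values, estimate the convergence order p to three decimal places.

1.819

p ≈ ln(d_5/d_4) / ln(d_4/d_3)
  = ln(4.7699×10⁻⁴/1.0496×10⁻²) / ln(1.0496×10⁻²/5.7406×10⁻²)
  = ln(0.0454449) / ln(0.182838)
  = -3.091255 / -1.699155 ≈ 1.819290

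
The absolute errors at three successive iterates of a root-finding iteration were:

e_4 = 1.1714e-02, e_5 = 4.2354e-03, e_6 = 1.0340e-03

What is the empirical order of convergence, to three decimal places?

1.386

p ≈ ln(e_6/e_5) / ln(e_5/e_4)
  = ln(1.0340e-03/4.2354e-03) / ln(4.2354e-03/1.1714e-02)
  = ln(0.244133) / ln(0.361567)
  = -1.410042 / -1.017308 ≈ 1.386052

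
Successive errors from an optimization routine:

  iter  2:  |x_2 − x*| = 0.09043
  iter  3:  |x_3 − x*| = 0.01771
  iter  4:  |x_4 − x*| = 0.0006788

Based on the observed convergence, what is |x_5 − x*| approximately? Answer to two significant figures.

1.0e-6

First estimate the order: p ≈ ln(|x_4 − x*|/|x_3 − x*|) / ln(|x_3 − x*|/|x_2 − x*|) = ln(0.0006788/0.01771)/ln(0.01771/0.09043) = ln(0.0383286)/ln(0.195842) ≈ 2.0004.
Then |x_5 − x*| ≈ |x_4 − x*|·(|x_4 − x*|/|x_3 − x*|)^p = 0.0006788·(0.0383286)^2.0004 = 0.0006788·0.00146717 ≈ 9.959e-07.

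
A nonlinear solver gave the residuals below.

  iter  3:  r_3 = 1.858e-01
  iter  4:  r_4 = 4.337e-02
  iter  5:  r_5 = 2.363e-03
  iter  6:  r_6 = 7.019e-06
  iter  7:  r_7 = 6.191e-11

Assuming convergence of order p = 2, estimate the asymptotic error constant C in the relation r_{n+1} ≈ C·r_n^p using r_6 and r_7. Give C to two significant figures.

C ≈ r_7 / r_6^2
  = 6.191e-11 / (7.019e-06)^2
  = 6.191e-11 / 4.92664e-11 ≈ 1.2566

1.3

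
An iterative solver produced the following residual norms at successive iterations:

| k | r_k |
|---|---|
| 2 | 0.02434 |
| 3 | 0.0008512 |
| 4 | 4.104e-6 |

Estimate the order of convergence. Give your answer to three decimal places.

p ≈ ln(r_4/r_3) / ln(r_3/r_2)
  = ln(4.104e-6/0.0008512) / ln(0.0008512/0.02434)
  = ln(0.00482143) / ln(0.0349712)
  = -5.334685 / -3.353230 ≈ 1.590909

1.591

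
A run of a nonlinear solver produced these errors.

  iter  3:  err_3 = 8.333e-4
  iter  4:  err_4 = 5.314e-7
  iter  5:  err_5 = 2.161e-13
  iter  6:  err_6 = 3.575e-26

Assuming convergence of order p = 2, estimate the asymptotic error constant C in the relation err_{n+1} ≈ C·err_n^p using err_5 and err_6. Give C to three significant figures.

C ≈ err_6 / err_5^2
  = 3.575e-26 / (2.161e-13)^2
  = 3.575e-26 / 4.66992e-26 ≈ 0.76554

0.766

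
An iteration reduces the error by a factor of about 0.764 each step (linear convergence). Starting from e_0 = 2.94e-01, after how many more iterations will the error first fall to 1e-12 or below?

After k steps, e_k ≈ 2.94e-01·0.764^k.
Need 0.764^k ≤ 1e-12/2.94e-01 = 3.40136e-12.
k ≥ ln(3.40136e-12)/ln(0.764) = -26.4068/-0.26919 = 98.097.
Smallest integer k = 99.

99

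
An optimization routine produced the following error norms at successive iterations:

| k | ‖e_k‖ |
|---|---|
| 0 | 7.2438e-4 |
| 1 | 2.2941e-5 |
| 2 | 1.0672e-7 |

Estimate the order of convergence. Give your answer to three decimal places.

p ≈ ln(‖e_2‖/‖e_1‖) / ln(‖e_1‖/‖e_0‖)
  = ln(1.0672e-7/2.2941e-5) / ln(2.2941e-5/7.2438e-4)
  = ln(0.00465193) / ln(0.0316698)
  = -5.370473 / -3.452392 ≈ 1.555580

1.556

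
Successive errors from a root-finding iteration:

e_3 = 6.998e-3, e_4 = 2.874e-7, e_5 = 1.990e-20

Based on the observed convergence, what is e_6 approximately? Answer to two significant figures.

First estimate the order: p ≈ ln(e_5/e_4) / ln(e_4/e_3) = ln(1.990e-20/2.874e-7)/ln(2.874e-7/6.998e-3) = ln(6.92415e-14)/ln(4.10689e-05) ≈ 3.0000.
Then e_6 ≈ e_5·(e_5/e_4)^p = 1.990e-20·(6.92415e-14)^3.0000 = 1.990e-20·3.3197e-40 ≈ 6.606e-60.

6.6e-60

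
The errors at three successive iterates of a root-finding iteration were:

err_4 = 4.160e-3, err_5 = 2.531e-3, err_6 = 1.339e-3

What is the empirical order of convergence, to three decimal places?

p ≈ ln(err_6/err_5) / ln(err_5/err_4)
  = ln(1.339e-3/2.531e-3) / ln(2.531e-3/4.160e-3)
  = ln(0.52904) / ln(0.608413)
  = -0.636691 / -0.496901 ≈ 1.281324

1.281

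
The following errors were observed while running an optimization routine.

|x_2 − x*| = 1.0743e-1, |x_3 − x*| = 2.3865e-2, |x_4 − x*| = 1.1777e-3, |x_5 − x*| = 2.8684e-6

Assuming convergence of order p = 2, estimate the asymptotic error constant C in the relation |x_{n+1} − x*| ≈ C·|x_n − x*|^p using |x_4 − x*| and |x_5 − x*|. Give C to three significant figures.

C ≈ |x_5 − x*| / |x_4 − x*|^2
  = 2.8684e-6 / (1.1777e-3)^2
  = 2.8684e-6 / 1.38698e-06 ≈ 2.0681

2.07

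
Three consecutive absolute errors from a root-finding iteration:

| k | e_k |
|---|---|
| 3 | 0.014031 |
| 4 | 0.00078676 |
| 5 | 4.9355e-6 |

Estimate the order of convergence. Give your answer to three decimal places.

1.760

p ≈ ln(e_5/e_4) / ln(e_4/e_3)
  = ln(4.9355e-6/0.00078676) / ln(0.00078676/0.014031)
  = ln(0.0062732) / ln(0.056073)
  = -5.071469 / -2.881101 ≈ 1.760254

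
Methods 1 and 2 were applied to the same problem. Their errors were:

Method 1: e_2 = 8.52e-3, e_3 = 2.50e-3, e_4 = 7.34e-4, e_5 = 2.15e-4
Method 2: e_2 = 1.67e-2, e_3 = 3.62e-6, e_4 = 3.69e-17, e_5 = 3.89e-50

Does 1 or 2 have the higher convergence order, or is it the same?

2

Method 1: p ≈ ln(2.15e-4/7.34e-4)/ln(7.34e-4/2.50e-3) ≈ 1.00.
Method 2: p ≈ ln(3.89e-50/3.69e-17)/ln(3.69e-17/3.62e-6) ≈ 3.00.
Method 2 has the higher order (≈3.0 vs ≈1.0).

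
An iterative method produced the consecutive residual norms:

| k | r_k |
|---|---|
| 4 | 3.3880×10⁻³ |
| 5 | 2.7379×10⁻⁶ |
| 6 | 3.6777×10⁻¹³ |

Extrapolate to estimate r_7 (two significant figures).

First estimate the order: p ≈ ln(r_6/r_5) / ln(r_5/r_4) = ln(3.6777×10⁻¹³/2.7379×10⁻⁶)/ln(2.7379×10⁻⁶/3.3880×10⁻³) = ln(1.34326e-07)/ln(0.000808117) ≈ 2.2221.
Then r_7 ≈ r_6·(r_6/r_5)^p = 3.6777×10⁻¹³·(1.34326e-07)^2.2221 = 3.6777×10⁻¹³·5.37136e-16 ≈ 1.975e-28.

2.0e-28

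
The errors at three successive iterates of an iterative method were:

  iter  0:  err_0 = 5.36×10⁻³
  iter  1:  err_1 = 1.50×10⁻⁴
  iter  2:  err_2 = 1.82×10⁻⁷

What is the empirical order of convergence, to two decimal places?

1.88

p ≈ ln(err_2/err_1) / ln(err_1/err_0)
  = ln(1.82×10⁻⁷/1.50×10⁻⁴) / ln(1.50×10⁻⁴/5.36×10⁻³)
  = ln(0.00121333) / ln(0.0279851)
  = -6.71439 / -3.57608 ≈ 1.87758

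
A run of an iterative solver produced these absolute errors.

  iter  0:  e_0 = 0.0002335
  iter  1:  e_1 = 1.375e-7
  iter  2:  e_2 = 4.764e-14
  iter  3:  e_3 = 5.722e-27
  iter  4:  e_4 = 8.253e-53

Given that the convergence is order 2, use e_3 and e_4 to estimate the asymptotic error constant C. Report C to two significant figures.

C ≈ e_4 / e_3^2
  = 8.253e-53 / (5.722e-27)^2
  = 8.253e-53 / 3.27413e-53 ≈ 2.5207

2.5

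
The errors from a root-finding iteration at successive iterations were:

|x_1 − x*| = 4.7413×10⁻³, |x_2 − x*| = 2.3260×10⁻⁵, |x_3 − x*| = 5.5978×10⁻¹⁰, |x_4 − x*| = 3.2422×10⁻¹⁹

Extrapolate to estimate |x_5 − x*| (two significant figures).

1.1e-37

First estimate the order: p ≈ ln(|x_4 − x*|/|x_3 − x*|) / ln(|x_3 − x*|/|x_2 − x*|) = ln(3.2422×10⁻¹⁹/5.5978×10⁻¹⁰)/ln(5.5978×10⁻¹⁰/2.3260×10⁻⁵) = ln(5.79192e-10)/ln(2.40662e-05) ≈ 2.0000.
Then |x_5 − x*| ≈ |x_4 − x*|·(|x_4 − x*|/|x_3 − x*|)^p = 3.2422×10⁻¹⁹·(5.79192e-10)^2.0000 = 3.2422×10⁻¹⁹·3.35463e-19 ≈ 1.088e-37.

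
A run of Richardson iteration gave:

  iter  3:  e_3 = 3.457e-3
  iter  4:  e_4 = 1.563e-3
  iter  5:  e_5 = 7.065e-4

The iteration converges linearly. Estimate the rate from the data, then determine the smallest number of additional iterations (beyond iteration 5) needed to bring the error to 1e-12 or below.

Rate ρ ≈ e_5/e_4 = 7.065e-4/1.563e-3 = 0.4520.
After j more steps, e_{5+j} ≈ 7.065e-4·ρ^j; need ρ^j ≤ 1e-12/7.065e-4 = 1.41543e-09.
j ≥ ln(1.41543e-09)/ln(0.4520) = -20.3758/-0.79407 = 25.660.
So 26 more iterations are needed.

26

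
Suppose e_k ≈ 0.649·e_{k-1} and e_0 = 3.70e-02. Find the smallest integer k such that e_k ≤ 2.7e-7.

After k steps, e_k ≈ 3.70e-02·0.649^k.
Need 0.649^k ≤ 2.7e-7/3.70e-02 = 7.2973e-06.
k ≥ ln(7.2973e-06)/ln(0.649) = -11.8280/-0.43232 = 27.359.
Smallest integer k = 28.

28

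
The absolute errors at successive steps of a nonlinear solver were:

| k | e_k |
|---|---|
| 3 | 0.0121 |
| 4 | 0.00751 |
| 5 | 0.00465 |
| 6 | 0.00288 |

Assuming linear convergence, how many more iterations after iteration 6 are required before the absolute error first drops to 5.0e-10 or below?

33

Rate ρ ≈ e_6/e_5 = 0.00288/0.00465 = 0.6194.
After j more steps, e_{6+j} ≈ 0.00288·ρ^j; need ρ^j ≤ 5.0e-10/0.00288 = 1.73611e-07.
j ≥ ln(1.73611e-07)/ln(0.6194) = -15.5664/-0.47900 = 32.498.
So 33 more iterations are needed.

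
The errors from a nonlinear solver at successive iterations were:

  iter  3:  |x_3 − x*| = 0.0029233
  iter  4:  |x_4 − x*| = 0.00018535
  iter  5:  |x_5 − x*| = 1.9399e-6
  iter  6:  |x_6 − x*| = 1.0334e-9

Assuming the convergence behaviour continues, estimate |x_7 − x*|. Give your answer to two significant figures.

First estimate the order: p ≈ ln(|x_6 − x*|/|x_5 − x*|) / ln(|x_5 − x*|/|x_4 − x*|) = ln(1.0334e-9/1.9399e-6)/ln(1.9399e-6/0.00018535) = ln(0.000532708)/ln(0.0104661) ≈ 1.6531.
Then |x_7 − x*| ≈ |x_6 − x*|·(|x_6 − x*|/|x_5 − x*|)^p = 1.0334e-9·(0.000532708)^1.6531 = 1.0334e-9·3.87757e-06 ≈ 4.007e-15.

4.0e-15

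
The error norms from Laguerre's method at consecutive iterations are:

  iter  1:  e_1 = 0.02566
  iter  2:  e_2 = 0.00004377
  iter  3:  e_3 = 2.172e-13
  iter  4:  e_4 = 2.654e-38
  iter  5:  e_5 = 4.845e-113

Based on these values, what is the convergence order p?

3

Consecutive ratios: e_5/e_4 = 4.845e-113/2.654e-38 = 1.82555e-75, e_4/e_3 = 2.654e-38/2.172e-13 = 1.22192e-25.
p ≈ ln(1.82555e-75)/ln(1.22192e-25) = -172.0920/-57.3642 ≈ 3.00.
So the convergence is cubic (order 3).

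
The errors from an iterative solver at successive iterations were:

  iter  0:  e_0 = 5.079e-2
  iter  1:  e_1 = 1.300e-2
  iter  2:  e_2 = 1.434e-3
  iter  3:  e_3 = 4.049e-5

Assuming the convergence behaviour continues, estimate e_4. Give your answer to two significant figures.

1.3e-7

First estimate the order: p ≈ ln(e_3/e_2) / ln(e_2/e_1) = ln(4.049e-5/1.434e-3)/ln(1.434e-3/1.300e-2) = ln(0.0282357)/ln(0.110308) ≈ 1.6181.
Then e_4 ≈ e_3·(e_3/e_2)^p = 4.049e-5·(0.0282357)^1.6181 = 4.049e-5·0.00311342 ≈ 1.261e-07.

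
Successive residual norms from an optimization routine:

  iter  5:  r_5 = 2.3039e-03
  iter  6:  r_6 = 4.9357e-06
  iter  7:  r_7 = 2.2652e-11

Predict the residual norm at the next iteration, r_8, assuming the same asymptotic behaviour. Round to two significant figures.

4.8e-22

First estimate the order: p ≈ ln(r_7/r_6) / ln(r_6/r_5) = ln(2.2652e-11/4.9357e-06)/ln(4.9357e-06/2.3039e-03) = ln(4.58942e-06)/ln(0.00214232) ≈ 2.0000.
Then r_8 ≈ r_7·(r_7/r_6)^p = 2.2652e-11·(4.58942e-06)^2.0000 = 2.2652e-11·2.10628e-11 ≈ 4.771e-22.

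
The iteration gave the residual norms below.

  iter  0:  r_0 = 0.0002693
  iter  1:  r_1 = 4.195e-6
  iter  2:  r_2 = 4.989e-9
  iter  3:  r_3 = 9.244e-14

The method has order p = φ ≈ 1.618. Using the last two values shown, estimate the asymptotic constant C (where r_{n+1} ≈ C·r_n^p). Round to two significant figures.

2.5

C ≈ r_3 / r_2^1.618
  = 9.244e-14 / (4.989e-9)^1.618
  = 9.244e-14 / 3.69306e-14 ≈ 2.5031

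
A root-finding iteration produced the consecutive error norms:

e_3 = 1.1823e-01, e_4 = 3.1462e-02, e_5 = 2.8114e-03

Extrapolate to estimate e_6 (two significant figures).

3.4e-5

First estimate the order: p ≈ ln(e_5/e_4) / ln(e_4/e_3) = ln(2.8114e-03/3.1462e-02)/ln(3.1462e-02/1.1823e-01) = ln(0.0893586)/ln(0.266108) ≈ 1.8243.
Then e_6 ≈ e_5·(e_5/e_4)^p = 2.8114e-03·(0.0893586)^1.8243 = 2.8114e-03·0.0122056 ≈ 3.431e-05.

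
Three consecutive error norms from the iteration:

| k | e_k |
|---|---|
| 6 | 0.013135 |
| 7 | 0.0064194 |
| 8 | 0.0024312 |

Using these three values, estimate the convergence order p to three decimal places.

p ≈ ln(e_8/e_7) / ln(e_7/e_6)
  = ln(0.0024312/0.0064194) / ln(0.0064194/0.013135)
  = ln(0.378727) / ln(0.488725)
  = -0.970940 / -0.715955 ≈ 1.356147

1.356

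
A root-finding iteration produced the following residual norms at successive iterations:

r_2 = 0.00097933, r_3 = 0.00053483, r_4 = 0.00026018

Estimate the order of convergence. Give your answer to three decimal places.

p ≈ ln(r_4/r_3) / ln(r_3/r_2)
  = ln(0.00026018/0.00053483) / ln(0.00053483/0.00097933)
  = ln(0.486472) / ln(0.546118)
  = -0.720576 / -0.604920 ≈ 1.191192

1.191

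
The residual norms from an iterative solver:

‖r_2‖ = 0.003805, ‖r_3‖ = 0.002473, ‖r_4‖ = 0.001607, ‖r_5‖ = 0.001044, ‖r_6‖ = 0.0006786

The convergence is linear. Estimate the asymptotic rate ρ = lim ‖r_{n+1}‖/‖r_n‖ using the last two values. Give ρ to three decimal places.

ρ ≈ ‖r_6‖/‖r_5‖ = 0.0006786/0.001044 = 0.65000

0.650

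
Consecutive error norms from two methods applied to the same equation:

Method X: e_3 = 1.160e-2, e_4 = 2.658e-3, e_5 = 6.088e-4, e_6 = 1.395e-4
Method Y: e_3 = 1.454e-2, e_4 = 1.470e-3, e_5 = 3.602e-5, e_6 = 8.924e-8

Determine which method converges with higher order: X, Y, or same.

Y

Method X: p ≈ ln(1.395e-4/6.088e-4)/ln(6.088e-4/2.658e-3) ≈ 1.00.
Method Y: p ≈ ln(8.924e-8/3.602e-5)/ln(3.602e-5/1.470e-3) ≈ 1.62.
Method Y has the higher order (≈1.6 vs ≈1.0).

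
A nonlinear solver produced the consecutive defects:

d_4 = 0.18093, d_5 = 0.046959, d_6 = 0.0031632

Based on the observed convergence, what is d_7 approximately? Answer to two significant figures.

1.4e-5

First estimate the order: p ≈ ln(d_6/d_5) / ln(d_5/d_4) = ln(0.0031632/0.046959)/ln(0.046959/0.18093) = ln(0.0673609)/ln(0.259542) ≈ 2.0000.
Then d_7 ≈ d_6·(d_6/d_5)^p = 0.0031632·(0.0673609)^2.0000 = 0.0031632·0.00453749 ≈ 1.435e-05.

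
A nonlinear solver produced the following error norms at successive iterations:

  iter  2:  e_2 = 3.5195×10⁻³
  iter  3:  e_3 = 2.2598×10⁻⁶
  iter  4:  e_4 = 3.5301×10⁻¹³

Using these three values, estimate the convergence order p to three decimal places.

2.132

p ≈ ln(e_4/e_3) / ln(e_3/e_2)
  = ln(3.5301×10⁻¹³/2.2598×10⁻⁶) / ln(2.2598×10⁻⁶/3.5195×10⁻³)
  = ln(1.56213e-07) / ln(0.00064208)
  = -15.672045 / -7.350798 ≈ 2.132020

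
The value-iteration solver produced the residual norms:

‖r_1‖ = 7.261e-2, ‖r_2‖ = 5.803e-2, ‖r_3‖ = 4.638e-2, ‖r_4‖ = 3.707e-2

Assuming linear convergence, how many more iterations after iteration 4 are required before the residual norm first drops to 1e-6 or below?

Rate ρ ≈ ‖r_4‖/‖r_3‖ = 3.707e-2/4.638e-2 = 0.7993.
After j more steps, ‖r_{4+j}‖ ≈ 3.707e-2·ρ^j; need ρ^j ≤ 1e-6/3.707e-2 = 2.6976e-05.
j ≥ ln(2.6976e-05)/ln(0.7993) = -10.5206/-0.22402 = 46.963.
So 47 more iterations are needed.

47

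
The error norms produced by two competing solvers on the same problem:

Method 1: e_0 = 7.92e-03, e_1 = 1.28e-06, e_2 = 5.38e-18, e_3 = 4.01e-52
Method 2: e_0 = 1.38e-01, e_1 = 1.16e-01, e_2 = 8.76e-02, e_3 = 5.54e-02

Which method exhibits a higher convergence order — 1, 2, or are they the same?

1

Method 1: p ≈ ln(4.01e-52/5.38e-18)/ln(5.38e-18/1.28e-06) ≈ 3.00.
Method 2: p ≈ ln(5.54e-02/8.76e-02)/ln(8.76e-02/1.16e-01) ≈ 1.63.
Method 1 has the higher order (≈3.0 vs ≈1.6).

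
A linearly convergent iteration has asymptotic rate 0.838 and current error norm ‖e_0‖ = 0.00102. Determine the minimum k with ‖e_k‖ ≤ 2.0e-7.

49

After k steps, ‖e_k‖ ≈ 0.00102·0.838^k.
Need 0.838^k ≤ 2.0e-7/0.00102 = 0.000196078.
k ≥ ln(0.000196078)/ln(0.838) = -8.5370/-0.17674 = 48.303.
Smallest integer k = 49.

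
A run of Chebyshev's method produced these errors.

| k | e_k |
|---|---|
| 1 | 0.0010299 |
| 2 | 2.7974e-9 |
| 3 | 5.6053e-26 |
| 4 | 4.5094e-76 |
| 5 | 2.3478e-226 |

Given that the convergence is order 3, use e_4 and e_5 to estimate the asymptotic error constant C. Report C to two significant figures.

2.6

C ≈ e_5 / e_4^3
  = 2.3478e-226 / (4.5094e-76)^3
  = 2.3478e-226 / 9.16972e-227 ≈ 2.5604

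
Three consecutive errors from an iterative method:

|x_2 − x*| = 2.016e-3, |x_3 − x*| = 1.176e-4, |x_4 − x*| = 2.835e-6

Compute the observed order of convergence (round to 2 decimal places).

p ≈ ln(|x_4 − x*|/|x_3 − x*|) / ln(|x_3 − x*|/|x_2 − x*|)
  = ln(2.835e-6/1.176e-4) / ln(1.176e-4/2.016e-3)
  = ln(0.0241071) / ln(0.0583333)
  = -3.72525 / -2.84158 ≈ 1.31098

1.31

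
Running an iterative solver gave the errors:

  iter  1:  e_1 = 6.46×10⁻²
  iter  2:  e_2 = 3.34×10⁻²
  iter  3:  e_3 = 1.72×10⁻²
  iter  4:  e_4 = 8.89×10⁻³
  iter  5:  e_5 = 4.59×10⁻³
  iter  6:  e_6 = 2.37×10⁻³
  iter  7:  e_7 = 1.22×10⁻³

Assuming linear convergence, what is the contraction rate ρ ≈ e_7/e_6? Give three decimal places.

0.515

ρ ≈ e_7/e_6 = 1.22×10⁻³/2.37×10⁻³ = 0.51477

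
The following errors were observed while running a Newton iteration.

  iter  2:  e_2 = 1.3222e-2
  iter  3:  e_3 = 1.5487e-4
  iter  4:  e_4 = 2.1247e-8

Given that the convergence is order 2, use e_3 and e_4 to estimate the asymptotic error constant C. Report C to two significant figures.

C ≈ e_4 / e_3^2
  = 2.1247e-8 / (1.5487e-4)^2
  = 2.1247e-8 / 2.39847e-08 ≈ 0.88586

0.89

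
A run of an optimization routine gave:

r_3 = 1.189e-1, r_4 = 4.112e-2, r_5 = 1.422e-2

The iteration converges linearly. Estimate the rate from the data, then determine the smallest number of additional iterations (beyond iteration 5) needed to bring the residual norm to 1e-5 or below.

Rate ρ ≈ r_5/r_4 = 1.422e-2/4.112e-2 = 0.3458.
After j more steps, r_{5+j} ≈ 1.422e-2·ρ^j; need ρ^j ≤ 1e-5/1.422e-2 = 0.000703235.
j ≥ ln(0.000703235)/ln(0.3458) = -7.2598/-1.06189 = 6.837.
So 7 more iterations are needed.

7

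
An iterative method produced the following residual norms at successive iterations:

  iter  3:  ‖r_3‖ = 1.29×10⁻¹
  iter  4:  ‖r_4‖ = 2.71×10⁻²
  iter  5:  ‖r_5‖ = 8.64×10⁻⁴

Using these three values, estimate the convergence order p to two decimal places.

p ≈ ln(‖r_5‖/‖r_4‖) / ln(‖r_4‖/‖r_3‖)
  = ln(8.64×10⁻⁴/2.71×10⁻²) / ln(2.71×10⁻²/1.29×10⁻¹)
  = ln(0.0318819) / ln(0.210078)
  = -3.44572 / -1.56028 ≈ 2.20840

2.21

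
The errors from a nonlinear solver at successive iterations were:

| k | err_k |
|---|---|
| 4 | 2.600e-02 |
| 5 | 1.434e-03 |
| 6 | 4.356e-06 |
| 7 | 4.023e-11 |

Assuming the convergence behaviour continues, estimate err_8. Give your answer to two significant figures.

3.4e-21

First estimate the order: p ≈ ln(err_7/err_6) / ln(err_6/err_5) = ln(4.023e-11/4.356e-06)/ln(4.356e-06/1.434e-03) = ln(9.23554e-06)/ln(0.00303766) ≈ 1.9998.
Then err_8 ≈ err_7·(err_7/err_6)^p = 4.023e-11·(9.23554e-06)^1.9998 = 4.023e-11·8.54932e-11 ≈ 3.439e-21.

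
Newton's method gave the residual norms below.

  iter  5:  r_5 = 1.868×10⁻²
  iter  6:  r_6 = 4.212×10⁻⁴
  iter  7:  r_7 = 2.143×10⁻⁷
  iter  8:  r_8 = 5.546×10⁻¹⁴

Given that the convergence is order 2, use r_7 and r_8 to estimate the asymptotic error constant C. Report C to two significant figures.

C ≈ r_8 / r_7^2
  = 5.546×10⁻¹⁴ / (2.143×10⁻⁷)^2
  = 5.546×10⁻¹⁴ / 4.59245e-14 ≈ 1.2076

1.2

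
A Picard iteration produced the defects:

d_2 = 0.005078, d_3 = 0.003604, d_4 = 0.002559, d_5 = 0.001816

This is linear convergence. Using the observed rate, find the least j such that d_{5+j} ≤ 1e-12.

Rate ρ ≈ d_5/d_4 = 0.001816/0.002559 = 0.7097.
After j more steps, d_{5+j} ≈ 0.001816·ρ^j; need ρ^j ≤ 1e-12/0.001816 = 5.50661e-10.
j ≥ ln(5.50661e-10)/ln(0.7097) = -21.3199/-0.34291 = 62.173.
So 63 more iterations are needed.

63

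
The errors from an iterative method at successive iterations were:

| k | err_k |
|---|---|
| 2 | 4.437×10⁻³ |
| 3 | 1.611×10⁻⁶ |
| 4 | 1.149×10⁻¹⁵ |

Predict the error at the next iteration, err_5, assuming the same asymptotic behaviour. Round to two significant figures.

First estimate the order: p ≈ ln(err_4/err_3) / ln(err_3/err_2) = ln(1.149×10⁻¹⁵/1.611×10⁻⁶)/ln(1.611×10⁻⁶/4.437×10⁻³) = ln(7.13222e-10)/ln(0.000363083) ≈ 2.6590.
Then err_5 ≈ err_4·(err_4/err_3)^p = 1.149×10⁻¹⁵·(7.13222e-10)^2.6590 = 1.149×10⁻¹⁵·4.77227e-25 ≈ 5.483e-40.

5.5e-40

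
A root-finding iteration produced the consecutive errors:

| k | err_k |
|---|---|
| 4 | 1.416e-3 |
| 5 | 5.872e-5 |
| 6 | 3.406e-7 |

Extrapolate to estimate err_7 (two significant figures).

8.2e-11

First estimate the order: p ≈ ln(err_6/err_5) / ln(err_5/err_4) = ln(3.406e-7/5.872e-5)/ln(5.872e-5/1.416e-3) = ln(0.00580041)/ln(0.0414689) ≈ 1.6180.
Then err_7 ≈ err_6·(err_6/err_5)^p = 3.406e-7·(0.00580041)^1.6180 = 3.406e-7·0.000240589 ≈ 8.194e-11.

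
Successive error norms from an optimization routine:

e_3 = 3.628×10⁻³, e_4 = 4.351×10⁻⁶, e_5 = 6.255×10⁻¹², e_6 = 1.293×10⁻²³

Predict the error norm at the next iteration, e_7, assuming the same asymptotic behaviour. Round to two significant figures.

5.5e-47

First estimate the order: p ≈ ln(e_6/e_5) / ln(e_5/e_4) = ln(1.293×10⁻²³/6.255×10⁻¹²)/ln(6.255×10⁻¹²/4.351×10⁻⁶) = ln(2.06715e-12)/ln(1.4376e-06) ≈ 2.0000.
Then e_7 ≈ e_6·(e_6/e_5)^p = 1.293×10⁻²³·(2.06715e-12)^2.0000 = 1.293×10⁻²³·4.27311e-24 ≈ 5.525e-47.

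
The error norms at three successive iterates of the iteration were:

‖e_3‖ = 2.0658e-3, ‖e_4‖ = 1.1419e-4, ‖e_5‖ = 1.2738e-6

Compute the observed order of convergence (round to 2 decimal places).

p ≈ ln(‖e_5‖/‖e_4‖) / ln(‖e_4‖/‖e_3‖)
  = ln(1.2738e-6/1.1419e-4) / ln(1.1419e-4/2.0658e-3)
  = ln(0.0111551) / ln(0.0552764)
  = -4.49586 / -2.89541 ≈ 1.55275

1.55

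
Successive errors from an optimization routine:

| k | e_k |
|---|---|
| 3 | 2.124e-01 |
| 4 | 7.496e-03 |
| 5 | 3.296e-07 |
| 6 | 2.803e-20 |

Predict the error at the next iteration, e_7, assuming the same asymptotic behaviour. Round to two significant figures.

First estimate the order: p ≈ ln(e_6/e_5) / ln(e_5/e_4) = ln(2.803e-20/3.296e-07)/ln(3.296e-07/7.496e-03) = ln(8.50425e-14)/ln(4.39701e-05) ≈ 3.0000.
Then e_7 ≈ e_6·(e_6/e_5)^p = 2.803e-20·(8.50425e-14)^3.0000 = 2.803e-20·6.15047e-40 ≈ 1.724e-59.

1.7e-59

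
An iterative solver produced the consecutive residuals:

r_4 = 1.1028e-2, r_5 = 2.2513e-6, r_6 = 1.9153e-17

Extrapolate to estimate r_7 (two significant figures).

1.2e-50

First estimate the order: p ≈ ln(r_6/r_5) / ln(r_5/r_4) = ln(1.9153e-17/2.2513e-6)/ln(2.2513e-6/1.1028e-2) = ln(8.50753e-12)/ln(0.000204144) ≈ 3.0000.
Then r_7 ≈ r_6·(r_6/r_5)^p = 1.9153e-17·(8.50753e-12)^3.0000 = 1.9153e-17·6.15759e-34 ≈ 1.179e-50.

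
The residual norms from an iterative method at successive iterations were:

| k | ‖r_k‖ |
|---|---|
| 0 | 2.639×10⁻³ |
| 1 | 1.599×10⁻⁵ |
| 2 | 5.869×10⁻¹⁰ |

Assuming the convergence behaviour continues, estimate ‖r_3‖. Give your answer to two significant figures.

7.9e-19

First estimate the order: p ≈ ln(‖r_2‖/‖r_1‖) / ln(‖r_1‖/‖r_0‖) = ln(5.869×10⁻¹⁰/1.599×10⁻⁵)/ln(1.599×10⁻⁵/2.639×10⁻³) = ln(3.67042e-05)/ln(0.00605911) ≈ 2.0000.
Then ‖r_3‖ ≈ ‖r_2‖·(‖r_2‖/‖r_1‖)^p = 5.869×10⁻¹⁰·(3.67042e-05)^2.0000 = 5.869×10⁻¹⁰·1.3472e-09 ≈ 7.907e-19.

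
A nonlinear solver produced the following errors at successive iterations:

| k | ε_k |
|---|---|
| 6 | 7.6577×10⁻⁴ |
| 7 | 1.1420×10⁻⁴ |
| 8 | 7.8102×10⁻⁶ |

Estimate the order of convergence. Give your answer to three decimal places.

p ≈ ln(ε_8/ε_7) / ln(ε_7/ε_6)
  = ln(7.8102×10⁻⁶/1.1420×10⁻⁴) / ln(1.1420×10⁻⁴/7.6577×10⁻⁴)
  = ln(0.0683905) / ln(0.149131)
  = -2.682521 / -1.902930 ≈ 1.409679

1.410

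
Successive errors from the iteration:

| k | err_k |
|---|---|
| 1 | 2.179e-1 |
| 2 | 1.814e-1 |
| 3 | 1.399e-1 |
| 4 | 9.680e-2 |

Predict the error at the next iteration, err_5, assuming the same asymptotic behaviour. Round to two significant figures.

First estimate the order: p ≈ ln(err_4/err_3) / ln(err_3/err_2) = ln(9.680e-2/1.399e-1)/ln(1.399e-1/1.814e-1) = ln(0.691923)/ln(0.771224) ≈ 1.4177.
Then err_5 ≈ err_4·(err_4/err_3)^p = 9.680e-2·(0.691923)^1.4177 = 9.680e-2·0.593267 ≈ 0.05743.

5.7e-2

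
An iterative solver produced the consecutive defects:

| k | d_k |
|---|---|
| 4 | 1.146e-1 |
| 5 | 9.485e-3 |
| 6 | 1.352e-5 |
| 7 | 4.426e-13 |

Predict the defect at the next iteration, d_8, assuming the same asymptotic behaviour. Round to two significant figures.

9.1e-33

First estimate the order: p ≈ ln(d_7/d_6) / ln(d_6/d_5) = ln(4.426e-13/1.352e-5)/ln(1.352e-5/9.485e-3) = ln(3.27367e-08)/ln(0.00142541) ≈ 2.6299.
Then d_8 ≈ d_7·(d_7/d_6)^p = 4.426e-13·(3.27367e-08)^2.6299 = 4.426e-13·2.06676e-20 ≈ 9.147e-33.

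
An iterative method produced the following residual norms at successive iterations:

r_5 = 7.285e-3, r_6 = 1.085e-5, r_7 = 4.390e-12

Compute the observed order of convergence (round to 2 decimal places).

p ≈ ln(r_7/r_6) / ln(r_6/r_5)
  = ln(4.390e-12/1.085e-5) / ln(1.085e-5/7.285e-3)
  = ln(4.04608e-07) / ln(0.00148936)
  = -14.72035 / -6.50941 ≈ 2.26140

2.26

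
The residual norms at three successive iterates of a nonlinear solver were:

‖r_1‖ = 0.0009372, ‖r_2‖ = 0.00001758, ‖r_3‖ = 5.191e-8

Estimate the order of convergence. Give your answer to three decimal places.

1.465

p ≈ ln(‖r_3‖/‖r_2‖) / ln(‖r_2‖/‖r_1‖)
  = ln(5.191e-8/0.00001758) / ln(0.00001758/0.0009372)
  = ln(0.00295279) / ln(0.018758)
  = -5.825005 / -3.976135 ≈ 1.464992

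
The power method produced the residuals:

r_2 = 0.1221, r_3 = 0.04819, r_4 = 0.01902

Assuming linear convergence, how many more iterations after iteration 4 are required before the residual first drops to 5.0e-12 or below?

Rate ρ ≈ r_4/r_3 = 0.01902/0.04819 = 0.3947.
After j more steps, r_{4+j} ≈ 0.01902·ρ^j; need ρ^j ≤ 5.0e-12/0.01902 = 2.62881e-10.
j ≥ ln(2.62881e-10)/ln(0.3947) = -22.0593/-0.92963 = 23.729.
So 24 more iterations are needed.

24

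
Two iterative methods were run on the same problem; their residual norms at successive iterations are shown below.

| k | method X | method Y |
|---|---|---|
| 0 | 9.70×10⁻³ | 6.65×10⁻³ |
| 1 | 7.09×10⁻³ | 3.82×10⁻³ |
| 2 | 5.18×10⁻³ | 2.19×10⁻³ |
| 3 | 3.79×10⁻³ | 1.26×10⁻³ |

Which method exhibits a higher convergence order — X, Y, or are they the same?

same

Method X: p ≈ ln(3.79×10⁻³/5.18×10⁻³)/ln(5.18×10⁻³/7.09×10⁻³) ≈ 1.00.
Method Y: p ≈ ln(1.26×10⁻³/2.19×10⁻³)/ln(2.19×10⁻³/3.82×10⁻³) ≈ 0.99.
Both orders ≈ 1.0 — effectively the same.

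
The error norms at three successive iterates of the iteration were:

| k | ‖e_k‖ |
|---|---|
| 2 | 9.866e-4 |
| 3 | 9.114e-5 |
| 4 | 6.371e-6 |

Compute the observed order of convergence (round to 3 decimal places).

p ≈ ln(‖e_4‖/‖e_3‖) / ln(‖e_3‖/‖e_2‖)
  = ln(6.371e-6/9.114e-5) / ln(9.114e-5/9.866e-4)
  = ln(0.0699034) / ln(0.0923779)
  = -2.660641 / -2.381868 ≈ 1.117040

1.117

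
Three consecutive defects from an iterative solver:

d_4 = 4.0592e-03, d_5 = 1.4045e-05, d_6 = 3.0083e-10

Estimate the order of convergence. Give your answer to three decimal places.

p ≈ ln(d_6/d_5) / ln(d_5/d_4)
  = ln(3.0083e-10/1.4045e-05) / ln(1.4045e-05/4.0592e-03)
  = ln(2.1419e-05) / ln(0.00346004)
  = -10.751232 / -5.666475 ≈ 1.897340

1.897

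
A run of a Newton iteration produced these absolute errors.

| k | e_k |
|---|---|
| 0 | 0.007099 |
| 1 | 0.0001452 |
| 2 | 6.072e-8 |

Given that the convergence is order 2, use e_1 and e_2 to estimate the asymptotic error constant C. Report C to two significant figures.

2.9

C ≈ e_2 / e_1^2
  = 6.072e-8 / (0.0001452)^2
  = 6.072e-8 / 2.1083e-08 ≈ 2.88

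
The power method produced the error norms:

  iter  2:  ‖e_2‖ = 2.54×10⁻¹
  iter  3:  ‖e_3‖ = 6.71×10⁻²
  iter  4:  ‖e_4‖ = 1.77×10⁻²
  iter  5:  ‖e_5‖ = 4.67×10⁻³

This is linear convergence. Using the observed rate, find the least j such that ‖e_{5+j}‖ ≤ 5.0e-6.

6

Rate ρ ≈ ‖e_5‖/‖e_4‖ = 4.67×10⁻³/1.77×10⁻² = 0.2638.
After j more steps, ‖e_{5+j}‖ ≈ 4.67×10⁻³·ρ^j; need ρ^j ≤ 5.0e-6/4.67×10⁻³ = 0.00107066.
j ≥ ln(0.00107066)/ln(0.2638) = -6.8395/-1.33256 = 5.133.
So 6 more iterations are needed.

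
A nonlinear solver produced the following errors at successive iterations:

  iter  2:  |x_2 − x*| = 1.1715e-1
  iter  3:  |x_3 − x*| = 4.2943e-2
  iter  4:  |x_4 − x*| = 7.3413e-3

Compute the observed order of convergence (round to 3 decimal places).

p ≈ ln(|x_4 − x*|/|x_3 − x*|) / ln(|x_3 − x*|/|x_2 − x*|)
  = ln(7.3413e-3/4.2943e-2) / ln(4.2943e-2/1.1715e-1)
  = ln(0.170955) / ln(0.366564)
  = -1.766355 / -1.003582 ≈ 1.760050

1.760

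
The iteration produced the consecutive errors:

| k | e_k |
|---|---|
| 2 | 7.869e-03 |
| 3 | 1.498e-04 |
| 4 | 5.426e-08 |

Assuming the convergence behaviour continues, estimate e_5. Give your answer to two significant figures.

First estimate the order: p ≈ ln(e_4/e_3) / ln(e_3/e_2) = ln(5.426e-08/1.498e-04)/ln(1.498e-04/7.869e-03) = ln(0.000362216)/ln(0.0190367) ≈ 2.0001.
Then e_5 ≈ e_4·(e_4/e_3)^p = 5.426e-08·(0.000362216)^2.0001 = 5.426e-08·1.31097e-07 ≈ 7.113e-15.

7.1e-15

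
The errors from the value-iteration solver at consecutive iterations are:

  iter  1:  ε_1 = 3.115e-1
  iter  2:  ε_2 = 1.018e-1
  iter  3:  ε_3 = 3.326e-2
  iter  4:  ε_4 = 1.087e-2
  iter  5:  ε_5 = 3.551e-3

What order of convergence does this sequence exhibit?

1

Consecutive ratios: ε_5/ε_4 = 3.551e-3/1.087e-2 = 0.326679, ε_4/ε_3 = 1.087e-2/3.326e-2 = 0.326819.
p ≈ ln(0.326679)/ln(0.326819) = -1.1188/-1.1183 ≈ 1.00.
So the convergence is linear (order 1).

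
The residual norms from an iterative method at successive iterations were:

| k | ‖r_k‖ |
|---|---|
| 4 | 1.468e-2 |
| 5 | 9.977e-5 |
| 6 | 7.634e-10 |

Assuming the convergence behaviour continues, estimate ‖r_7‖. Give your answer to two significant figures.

First estimate the order: p ≈ ln(‖r_6‖/‖r_5‖) / ln(‖r_5‖/‖r_4‖) = ln(7.634e-10/9.977e-5)/ln(9.977e-5/1.468e-2) = ln(7.6516e-06)/ln(0.00679632) ≈ 2.3602.
Then ‖r_7‖ ≈ ‖r_6‖·(‖r_6‖/‖r_5‖)^p = 7.634e-10·(7.6516e-06)^2.3602 = 7.634e-10·8.40683e-13 ≈ 6.418e-22.

6.4e-22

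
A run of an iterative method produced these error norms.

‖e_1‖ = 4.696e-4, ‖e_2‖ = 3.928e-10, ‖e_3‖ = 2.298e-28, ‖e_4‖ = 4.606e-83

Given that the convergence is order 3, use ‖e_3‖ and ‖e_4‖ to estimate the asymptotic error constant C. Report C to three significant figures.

C ≈ ‖e_4‖ / ‖e_3‖^3
  = 4.606e-83 / (2.298e-28)^3
  = 4.606e-83 / 1.21353e-83 ≈ 3.7955

3.80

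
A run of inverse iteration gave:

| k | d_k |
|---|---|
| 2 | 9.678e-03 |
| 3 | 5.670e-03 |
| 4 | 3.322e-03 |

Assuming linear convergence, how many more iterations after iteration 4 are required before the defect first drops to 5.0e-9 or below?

Rate ρ ≈ d_4/d_3 = 3.322e-03/5.670e-03 = 0.5859.
After j more steps, d_{4+j} ≈ 3.322e-03·ρ^j; need ρ^j ≤ 5.0e-9/3.322e-03 = 1.50512e-06.
j ≥ ln(1.50512e-06)/ln(0.5859) = -13.4066/-0.53461 = 25.077.
So 26 more iterations are needed.

26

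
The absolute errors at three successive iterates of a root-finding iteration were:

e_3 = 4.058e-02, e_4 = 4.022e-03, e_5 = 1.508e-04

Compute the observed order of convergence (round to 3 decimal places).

p ≈ ln(e_5/e_4) / ln(e_4/e_3)
  = ln(1.508e-04/4.022e-03) / ln(4.022e-03/4.058e-02)
  = ln(0.0374938) / ln(0.0991129)
  = -3.283580 / -2.311496 ≈ 1.420543

1.421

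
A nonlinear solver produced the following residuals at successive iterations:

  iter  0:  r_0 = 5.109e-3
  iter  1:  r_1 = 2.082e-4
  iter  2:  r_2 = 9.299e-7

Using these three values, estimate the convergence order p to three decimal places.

p ≈ ln(r_2/r_1) / ln(r_1/r_0)
  = ln(9.299e-7/2.082e-4) / ln(2.082e-4/5.109e-3)
  = ln(0.00446638) / ln(0.0407516)
  = -5.411177 / -3.200260 ≈ 1.690855

1.691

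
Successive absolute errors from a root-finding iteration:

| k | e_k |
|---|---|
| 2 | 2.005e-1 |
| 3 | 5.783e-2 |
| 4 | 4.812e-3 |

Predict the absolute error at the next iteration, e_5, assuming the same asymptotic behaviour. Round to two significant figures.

First estimate the order: p ≈ ln(e_4/e_3) / ln(e_3/e_2) = ln(4.812e-3/5.783e-2)/ln(5.783e-2/2.005e-1) = ln(0.0832094)/ln(0.288429) ≈ 1.9998.
Then e_5 ≈ e_4·(e_4/e_3)^p = 4.812e-3·(0.0832094)^1.9998 = 4.812e-3·0.00692725 ≈ 3.333e-05.

3.3e-5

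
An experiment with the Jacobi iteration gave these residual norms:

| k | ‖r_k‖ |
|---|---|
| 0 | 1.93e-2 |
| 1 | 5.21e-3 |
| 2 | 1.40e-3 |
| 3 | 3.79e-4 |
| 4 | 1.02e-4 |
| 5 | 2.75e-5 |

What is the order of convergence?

1

Consecutive ratios: ‖r_5‖/‖r_4‖ = 2.75e-5/1.02e-4 = 0.269608, ‖r_4‖/‖r_3‖ = 1.02e-4/3.79e-4 = 0.269129.
p ≈ ln(0.269608)/ln(0.269129) = -1.3108/-1.3126 ≈ 1.00.
So the convergence is linear (order 1).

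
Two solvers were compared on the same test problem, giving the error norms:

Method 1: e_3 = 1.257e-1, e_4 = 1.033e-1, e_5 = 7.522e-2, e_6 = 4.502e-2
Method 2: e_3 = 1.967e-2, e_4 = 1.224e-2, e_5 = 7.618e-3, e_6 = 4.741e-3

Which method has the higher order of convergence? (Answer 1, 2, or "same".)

1

Method 1: p ≈ ln(4.502e-2/7.522e-2)/ln(7.522e-2/1.033e-1) ≈ 1.62.
Method 2: p ≈ ln(4.741e-3/7.618e-3)/ln(7.618e-3/1.224e-2) ≈ 1.00.
Method 1 has the higher order (≈1.6 vs ≈1.0).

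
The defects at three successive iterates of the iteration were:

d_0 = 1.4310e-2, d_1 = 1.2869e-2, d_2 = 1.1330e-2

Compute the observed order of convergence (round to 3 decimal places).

p ≈ ln(d_2/d_1) / ln(d_1/d_0)
  = ln(1.1330e-2/1.2869e-2) / ln(1.2869e-2/1.4310e-2)
  = ln(0.88041) / ln(0.899301)
  = -0.127368 / -0.106137 ≈ 1.200034

1.200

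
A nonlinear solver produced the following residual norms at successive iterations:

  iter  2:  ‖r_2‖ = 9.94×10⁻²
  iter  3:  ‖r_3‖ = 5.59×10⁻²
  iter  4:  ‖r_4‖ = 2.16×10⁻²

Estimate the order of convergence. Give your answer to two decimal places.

1.65

p ≈ ln(‖r_4‖/‖r_3‖) / ln(‖r_3‖/‖r_2‖)
  = ln(2.16×10⁻²/5.59×10⁻²) / ln(5.59×10⁻²/9.94×10⁻²)
  = ln(0.386404) / ln(0.562374)
  = -0.95087 / -0.57559 ≈ 1.65199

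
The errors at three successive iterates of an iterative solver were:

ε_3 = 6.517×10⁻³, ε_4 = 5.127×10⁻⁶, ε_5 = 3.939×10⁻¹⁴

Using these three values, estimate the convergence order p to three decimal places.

2.614

p ≈ ln(ε_5/ε_4) / ln(ε_4/ε_3)
  = ln(3.939×10⁻¹⁴/5.127×10⁻⁶) / ln(5.127×10⁻⁶/6.517×10⁻³)
  = ln(7.68286e-09) / ln(0.000786712)
  = -18.684274 / -7.147648 ≈ 2.614045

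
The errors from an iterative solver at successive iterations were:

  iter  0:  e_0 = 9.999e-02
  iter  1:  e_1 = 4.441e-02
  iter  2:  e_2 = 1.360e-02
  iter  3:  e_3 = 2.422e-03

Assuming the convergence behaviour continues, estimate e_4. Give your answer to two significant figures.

2.0e-4

First estimate the order: p ≈ ln(e_3/e_2) / ln(e_2/e_1) = ln(2.422e-03/1.360e-02)/ln(1.360e-02/4.441e-02) = ln(0.178088)/ln(0.306237) ≈ 1.4581.
Then e_4 ≈ e_3·(e_3/e_2)^p = 2.422e-03·(0.178088)^1.4581 = 2.422e-03·0.0807887 ≈ 0.0001957.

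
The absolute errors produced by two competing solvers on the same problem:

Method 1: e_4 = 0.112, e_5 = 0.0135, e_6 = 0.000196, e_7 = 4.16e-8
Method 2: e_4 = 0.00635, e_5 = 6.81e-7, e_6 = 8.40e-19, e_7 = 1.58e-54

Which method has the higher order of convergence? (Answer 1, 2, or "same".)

2

Method 1: p ≈ ln(4.16e-8/0.000196)/ln(0.000196/0.0135) ≈ 2.00.
Method 2: p ≈ ln(1.58e-54/8.40e-19)/ln(8.40e-19/6.81e-7) ≈ 3.00.
Method 2 has the higher order (≈3.0 vs ≈2.0).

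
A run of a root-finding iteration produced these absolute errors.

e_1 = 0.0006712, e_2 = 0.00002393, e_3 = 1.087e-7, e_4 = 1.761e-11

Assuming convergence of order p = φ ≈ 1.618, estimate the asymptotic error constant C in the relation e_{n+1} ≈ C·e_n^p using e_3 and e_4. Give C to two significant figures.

C ≈ e_4 / e_3^1.618
  = 1.761e-11 / (1.087e-7)^1.618
  = 1.761e-11 / 5.40281e-12 ≈ 3.2594

3.3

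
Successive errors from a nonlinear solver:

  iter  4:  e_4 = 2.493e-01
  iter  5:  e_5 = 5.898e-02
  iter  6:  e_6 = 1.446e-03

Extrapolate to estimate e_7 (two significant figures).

First estimate the order: p ≈ ln(e_6/e_5) / ln(e_5/e_4) = ln(1.446e-03/5.898e-02)/ln(5.898e-02/2.493e-01) = ln(0.0245168)/ln(0.236582) ≈ 2.5727.
Then e_7 ≈ e_6·(e_6/e_5)^p = 1.446e-03·(0.0245168)^2.5727 = 1.446e-03·7.18743e-05 ≈ 1.039e-07.

1.0e-7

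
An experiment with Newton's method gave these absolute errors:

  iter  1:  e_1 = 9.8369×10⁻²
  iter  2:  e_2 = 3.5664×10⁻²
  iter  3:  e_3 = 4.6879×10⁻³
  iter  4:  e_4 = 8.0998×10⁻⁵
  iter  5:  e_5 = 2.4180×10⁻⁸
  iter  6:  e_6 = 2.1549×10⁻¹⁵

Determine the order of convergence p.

2

Consecutive ratios: e_6/e_5 = 2.1549×10⁻¹⁵/2.4180×10⁻⁸ = 8.91191e-08, e_5/e_4 = 2.4180×10⁻⁸/8.0998×10⁻⁵ = 0.000298526.
p ≈ ln(8.91191e-08)/ln(0.000298526) = -16.2333/-8.1167 ≈ 2.00.
So the convergence is quadratic (order 2).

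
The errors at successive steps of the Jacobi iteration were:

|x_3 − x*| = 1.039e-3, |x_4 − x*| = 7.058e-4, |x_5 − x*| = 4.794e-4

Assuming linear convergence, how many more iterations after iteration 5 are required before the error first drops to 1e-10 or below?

40

Rate ρ ≈ |x_5 − x*|/|x_4 − x*| = 4.794e-4/7.058e-4 = 0.6792.
After j more steps, |x_{5+j} − x*| ≈ 4.794e-4·ρ^j; need ρ^j ≤ 1e-10/4.794e-4 = 2.08594e-07.
j ≥ ln(2.08594e-07)/ln(0.6792) = -15.3829/-0.38684 = 39.766.
So 40 more iterations are needed.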